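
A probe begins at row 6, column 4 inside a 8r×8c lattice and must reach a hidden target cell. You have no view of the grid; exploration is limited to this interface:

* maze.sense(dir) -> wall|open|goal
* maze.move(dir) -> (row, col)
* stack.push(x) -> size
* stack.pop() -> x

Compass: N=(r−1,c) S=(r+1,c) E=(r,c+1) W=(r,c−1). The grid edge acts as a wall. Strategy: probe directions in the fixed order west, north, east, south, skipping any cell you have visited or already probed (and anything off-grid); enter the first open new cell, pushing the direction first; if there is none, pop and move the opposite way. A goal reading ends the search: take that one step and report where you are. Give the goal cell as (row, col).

>>> sense dir=west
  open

>>> push x=west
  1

>>> move dir=west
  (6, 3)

>>> sense dir=west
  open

>>> push x=west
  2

>>> move dir=west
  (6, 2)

>>> sense dir=west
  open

>>> push x=west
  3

>>> move dir=west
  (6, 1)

>>> sense dir=west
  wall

>>> sense dir=north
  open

>>> push x=north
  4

>>> move dir=north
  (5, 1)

>>> sense dir=west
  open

>>> push x=west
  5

>>> move dir=west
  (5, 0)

>>> sense dir=north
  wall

>>> pop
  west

>>> move dir=east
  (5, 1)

>>> sense dir=north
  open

>>> push x=north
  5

>>> move dir=north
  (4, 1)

>>> sense dir=north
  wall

>>> sense dir=east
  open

>>> push x=east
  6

>>> move dir=east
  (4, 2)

>>> sense dir=north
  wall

>>> sense dir=east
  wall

>>> sense dir=south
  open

>>> push x=south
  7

>>> move dir=south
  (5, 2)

>>> sense dir=east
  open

>>> push x=east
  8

>>> move dir=east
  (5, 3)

>>> sense dir=east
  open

>>> push x=east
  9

>>> move dir=east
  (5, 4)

>>> sense dir=north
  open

>>> push x=north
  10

>>> move dir=north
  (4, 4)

>>> sense dir=north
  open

>>> push x=north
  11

>>> move dir=north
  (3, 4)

>>> sense dir=west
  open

>>> push x=west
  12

>>> move dir=west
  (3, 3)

>>> sense dir=north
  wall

>>> pop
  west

>>> move dir=east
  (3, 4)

>>> sense dir=north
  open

>>> push x=north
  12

>>> move dir=north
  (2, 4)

>>> sense dir=north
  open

>>> push x=north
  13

>>> move dir=north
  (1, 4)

>>> sense dir=west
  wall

>>> sense dir=north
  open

>>> push x=north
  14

>>> move dir=north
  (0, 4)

>>> sense dir=west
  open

>>> push x=west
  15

>>> move dir=west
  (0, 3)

>>> sense dir=west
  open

>>> push x=west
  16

>>> move dir=west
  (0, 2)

>>> sense dir=west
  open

>>> push x=west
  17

>>> move dir=west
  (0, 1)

>>> sense dir=west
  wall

>>> sense dir=south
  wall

>>> pop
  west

>>> move dir=east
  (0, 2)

>>> sense dir=south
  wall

>>> pop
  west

>>> move dir=east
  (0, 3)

>>> pop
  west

>>> move dir=east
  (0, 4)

>>> sense dir=east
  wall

>>> pop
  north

>>> move dir=south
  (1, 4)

>>> sense dir=east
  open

>>> push x=east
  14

>>> move dir=east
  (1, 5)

>>> sense dir=east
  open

>>> push x=east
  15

>>> move dir=east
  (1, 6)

>>> sense dir=north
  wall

>>> sense dir=east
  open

>>> push x=east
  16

>>> move dir=east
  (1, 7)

>>> sense dir=north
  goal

>>> move dir=north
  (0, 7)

Answer: (0, 7)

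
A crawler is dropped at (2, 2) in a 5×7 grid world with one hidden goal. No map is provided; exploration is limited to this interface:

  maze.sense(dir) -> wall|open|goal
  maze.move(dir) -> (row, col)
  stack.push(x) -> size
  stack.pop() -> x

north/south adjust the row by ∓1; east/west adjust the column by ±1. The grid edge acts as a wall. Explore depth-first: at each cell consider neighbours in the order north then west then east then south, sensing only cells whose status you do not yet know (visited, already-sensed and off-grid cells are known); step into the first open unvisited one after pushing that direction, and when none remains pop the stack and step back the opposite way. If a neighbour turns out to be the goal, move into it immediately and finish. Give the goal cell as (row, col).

Invoking sense using dir=north, and observe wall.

Now I run sense using dir=west, — result: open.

I run push using x=west, yielding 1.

Next I call move using dir=west, and see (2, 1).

I try sense using dir=north, and observe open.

I run push using x=north, : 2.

I try move using dir=north, which returns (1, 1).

Next I call sense using dir=north, → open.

Next I call push using x=north, → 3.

Using move using dir=north, and observe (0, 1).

Invoking sense using dir=west, which returns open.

I run push using x=west, and see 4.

Now I run move using dir=west, → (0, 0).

Invoking sense using dir=south, → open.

Next I call push using x=south, yielding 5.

I invoke move using dir=south, and see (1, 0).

I use sense using dir=south, → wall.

I use pop(), → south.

Calling move using dir=north, → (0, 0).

Calling pop, and get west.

Using move using dir=east, → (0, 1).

I use sense using dir=east, — result: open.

I try push using x=east, yielding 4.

I use move using dir=east, → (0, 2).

Using sense using dir=east, : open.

Calling push using x=east, yielding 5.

Then move using dir=east, → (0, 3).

Then sense using dir=east, which returns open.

Now I run push using x=east, and observe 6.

Now I run move using dir=east, yielding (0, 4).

I run sense using dir=east, and get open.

I use push using x=east, → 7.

I use move using dir=east, giving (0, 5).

Now I run sense using dir=east, which returns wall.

Next I call sense using dir=south, which returns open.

Now I run push using x=south, → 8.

Calling move using dir=south, yielding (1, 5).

I use sense using dir=west, and see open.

I run push using x=west, → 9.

I use move using dir=west, → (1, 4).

I use sense using dir=west, — result: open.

I call push using x=west, and see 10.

Next I call move using dir=west, → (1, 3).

Invoking sense using dir=south, and see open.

Calling push using x=south, — result: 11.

Next I call move using dir=south, — result: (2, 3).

Next I call sense using dir=east, — result: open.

I try push using x=east, and observe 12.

I call move using dir=east, giving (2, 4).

I invoke sense using dir=east, and observe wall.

Now I run sense using dir=south, and observe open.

Invoking push using x=south, and observe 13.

Now I run move using dir=south, and see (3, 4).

I call sense using dir=west, which returns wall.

I invoke sense using dir=east, yielding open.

I call push using x=east, and observe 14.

Then move using dir=east, which returns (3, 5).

I use sense using dir=east, and get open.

Now I run push using x=east, → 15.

I use move using dir=east, : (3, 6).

I run sense using dir=north, and observe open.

I run push using x=north, yielding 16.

Using move using dir=north, — result: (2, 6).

Using sense using dir=north, giving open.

I invoke push using x=north, and see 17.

Now I run move using dir=north, → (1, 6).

Invoking pop(), and observe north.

I use move using dir=south, which returns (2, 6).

I use pop(), and get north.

I invoke move using dir=south, and see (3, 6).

I invoke sense using dir=south, and observe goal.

I run move using dir=south, which returns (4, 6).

Answer: (4, 6)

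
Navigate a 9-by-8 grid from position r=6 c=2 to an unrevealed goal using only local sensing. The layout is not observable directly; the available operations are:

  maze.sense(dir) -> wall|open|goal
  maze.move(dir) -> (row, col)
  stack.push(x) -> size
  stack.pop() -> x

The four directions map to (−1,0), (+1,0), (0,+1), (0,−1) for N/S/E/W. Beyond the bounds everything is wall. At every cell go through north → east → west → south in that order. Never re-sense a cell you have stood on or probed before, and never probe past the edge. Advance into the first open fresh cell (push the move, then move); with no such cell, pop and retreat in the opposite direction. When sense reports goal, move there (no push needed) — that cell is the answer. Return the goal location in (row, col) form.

>> sense(dir: north)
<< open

>> push(x: north)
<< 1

>> move(dir: north)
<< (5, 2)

>> sense(dir: north)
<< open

>> push(x: north)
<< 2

>> move(dir: north)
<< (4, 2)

>> sense(dir: north)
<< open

>> push(x: north)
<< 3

>> move(dir: north)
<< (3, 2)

>> sense(dir: north)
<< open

>> push(x: north)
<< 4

>> move(dir: north)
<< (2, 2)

>> sense(dir: north)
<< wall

>> sense(dir: east)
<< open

>> push(x: east)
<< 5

>> move(dir: east)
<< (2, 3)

>> sense(dir: north)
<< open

>> push(x: north)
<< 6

>> move(dir: north)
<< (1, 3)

>> sense(dir: north)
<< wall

>> sense(dir: east)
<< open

>> push(x: east)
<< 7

>> move(dir: east)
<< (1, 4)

>> sense(dir: north)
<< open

>> push(x: north)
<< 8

>> move(dir: north)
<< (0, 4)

>> sense(dir: east)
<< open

>> push(x: east)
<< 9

>> move(dir: east)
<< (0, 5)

>> sense(dir: east)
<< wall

>> sense(dir: south)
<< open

>> push(x: south)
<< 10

>> move(dir: south)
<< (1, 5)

>> sense(dir: east)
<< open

>> push(x: east)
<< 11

>> move(dir: east)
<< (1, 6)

>> sense(dir: east)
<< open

>> push(x: east)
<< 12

>> move(dir: east)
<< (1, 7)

>> sense(dir: north)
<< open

>> push(x: north)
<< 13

>> move(dir: north)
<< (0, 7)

>> pop()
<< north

>> move(dir: south)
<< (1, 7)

>> sense(dir: south)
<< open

>> push(x: south)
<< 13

>> move(dir: south)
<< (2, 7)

>> sense(dir: west)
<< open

>> push(x: west)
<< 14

>> move(dir: west)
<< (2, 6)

>> sense(dir: west)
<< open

>> push(x: west)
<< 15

>> move(dir: west)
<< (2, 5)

>> sense(dir: west)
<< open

>> push(x: west)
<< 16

>> move(dir: west)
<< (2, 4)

>> sense(dir: south)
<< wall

>> pop()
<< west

>> move(dir: east)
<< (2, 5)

>> sense(dir: south)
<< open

>> push(x: south)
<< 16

>> move(dir: south)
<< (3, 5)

>> sense(dir: east)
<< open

>> push(x: east)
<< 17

>> move(dir: east)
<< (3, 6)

>> sense(dir: east)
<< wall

>> sense(dir: south)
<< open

>> push(x: south)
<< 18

>> move(dir: south)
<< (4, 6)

>> sense(dir: east)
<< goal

>> move(dir: east)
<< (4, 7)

Answer: (4, 7)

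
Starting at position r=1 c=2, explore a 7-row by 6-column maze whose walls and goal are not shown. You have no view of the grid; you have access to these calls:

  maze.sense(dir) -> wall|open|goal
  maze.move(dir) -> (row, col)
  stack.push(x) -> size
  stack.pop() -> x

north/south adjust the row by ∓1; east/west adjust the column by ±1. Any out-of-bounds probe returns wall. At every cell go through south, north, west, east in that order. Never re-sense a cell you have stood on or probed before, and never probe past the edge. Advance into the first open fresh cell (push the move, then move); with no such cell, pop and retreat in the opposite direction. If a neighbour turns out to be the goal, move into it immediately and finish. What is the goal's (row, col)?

Do: maze.sense[dir=south]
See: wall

Do: maze.sense[dir=north]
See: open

Do: stack.push[x=north]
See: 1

Do: maze.move[dir=north]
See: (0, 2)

Do: maze.sense[dir=west]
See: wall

Do: maze.sense[dir=east]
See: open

Do: stack.push[x=east]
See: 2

Do: maze.move[dir=east]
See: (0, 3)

Do: maze.sense[dir=south]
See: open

Do: stack.push[x=south]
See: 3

Do: maze.move[dir=south]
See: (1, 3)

Do: maze.sense[dir=south]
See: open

Do: stack.push[x=south]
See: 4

Do: maze.move[dir=south]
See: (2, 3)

Do: maze.sense[dir=south]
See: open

Do: stack.push[x=south]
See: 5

Do: maze.move[dir=south]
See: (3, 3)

Do: maze.sense[dir=south]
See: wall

Do: maze.sense[dir=west]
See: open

Do: stack.push[x=west]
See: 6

Do: maze.move[dir=west]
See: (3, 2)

Do: maze.sense[dir=south]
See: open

Do: stack.push[x=south]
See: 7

Do: maze.move[dir=south]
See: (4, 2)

Do: maze.sense[dir=south]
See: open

Do: stack.push[x=south]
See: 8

Do: maze.move[dir=south]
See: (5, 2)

Do: maze.sense[dir=south]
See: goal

Do: maze.move[dir=south]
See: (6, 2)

Answer: (6, 2)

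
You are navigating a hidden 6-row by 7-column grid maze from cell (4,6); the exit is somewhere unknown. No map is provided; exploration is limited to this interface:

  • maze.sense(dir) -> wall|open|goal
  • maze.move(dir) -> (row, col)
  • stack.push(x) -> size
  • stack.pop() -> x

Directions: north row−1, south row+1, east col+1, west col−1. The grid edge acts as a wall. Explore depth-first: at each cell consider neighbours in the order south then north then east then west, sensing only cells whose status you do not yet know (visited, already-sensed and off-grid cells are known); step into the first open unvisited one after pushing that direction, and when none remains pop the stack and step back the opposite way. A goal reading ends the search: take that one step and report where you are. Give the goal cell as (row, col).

Act: maze.sense[dir=south]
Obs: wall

Act: maze.sense[dir=north]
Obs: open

Act: stack.push[x=north]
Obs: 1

Act: maze.move[dir=north]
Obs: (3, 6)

Act: maze.sense[dir=north]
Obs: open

Act: stack.push[x=north]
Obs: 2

Act: maze.move[dir=north]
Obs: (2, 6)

Act: maze.sense[dir=north]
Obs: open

Act: stack.push[x=north]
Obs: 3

Act: maze.move[dir=north]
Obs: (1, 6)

Act: maze.sense[dir=north]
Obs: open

Act: stack.push[x=north]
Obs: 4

Act: maze.move[dir=north]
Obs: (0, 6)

Act: maze.sense[dir=west]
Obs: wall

Act: stack.pop[]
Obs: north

Act: maze.move[dir=south]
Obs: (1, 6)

Act: maze.sense[dir=west]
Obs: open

Act: stack.push[x=west]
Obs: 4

Act: maze.move[dir=west]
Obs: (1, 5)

Act: maze.sense[dir=south]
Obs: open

Act: stack.push[x=south]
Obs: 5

Act: maze.move[dir=south]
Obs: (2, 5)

Act: maze.sense[dir=south]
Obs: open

Act: stack.push[x=south]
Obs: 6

Act: maze.move[dir=south]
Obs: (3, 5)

Act: maze.sense[dir=south]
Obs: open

Act: stack.push[x=south]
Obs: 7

Act: maze.move[dir=south]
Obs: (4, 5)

Act: maze.sense[dir=south]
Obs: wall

Act: maze.sense[dir=west]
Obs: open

Act: stack.push[x=west]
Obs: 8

Act: maze.move[dir=west]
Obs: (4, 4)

Act: maze.sense[dir=south]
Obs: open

Act: stack.push[x=south]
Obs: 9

Act: maze.move[dir=south]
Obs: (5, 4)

Act: maze.sense[dir=west]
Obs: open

Act: stack.push[x=west]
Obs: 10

Act: maze.move[dir=west]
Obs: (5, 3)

Act: maze.sense[dir=north]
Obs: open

Act: stack.push[x=north]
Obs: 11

Act: maze.move[dir=north]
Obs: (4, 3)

Act: maze.sense[dir=north]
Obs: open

Act: stack.push[x=north]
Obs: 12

Act: maze.move[dir=north]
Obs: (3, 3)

Act: maze.sense[dir=north]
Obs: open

Act: stack.push[x=north]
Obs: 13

Act: maze.move[dir=north]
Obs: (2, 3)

Act: maze.sense[dir=north]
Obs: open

Act: stack.push[x=north]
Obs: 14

Act: maze.move[dir=north]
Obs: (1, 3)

Act: maze.sense[dir=north]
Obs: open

Act: stack.push[x=north]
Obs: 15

Act: maze.move[dir=north]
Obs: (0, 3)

Act: maze.sense[dir=east]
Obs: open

Act: stack.push[x=east]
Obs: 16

Act: maze.move[dir=east]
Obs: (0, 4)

Act: maze.sense[dir=south]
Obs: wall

Act: stack.pop[]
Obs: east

Act: maze.move[dir=west]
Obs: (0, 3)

Act: maze.sense[dir=west]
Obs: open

Act: stack.push[x=west]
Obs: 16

Act: maze.move[dir=west]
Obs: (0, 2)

Act: maze.sense[dir=south]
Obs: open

Act: stack.push[x=south]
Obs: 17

Act: maze.move[dir=south]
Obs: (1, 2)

Act: maze.sense[dir=south]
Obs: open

Act: stack.push[x=south]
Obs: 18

Act: maze.move[dir=south]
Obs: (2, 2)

Act: maze.sense[dir=south]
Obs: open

Act: stack.push[x=south]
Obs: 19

Act: maze.move[dir=south]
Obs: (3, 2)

Act: maze.sense[dir=south]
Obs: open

Act: stack.push[x=south]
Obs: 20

Act: maze.move[dir=south]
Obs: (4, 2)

Act: maze.sense[dir=south]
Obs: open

Act: stack.push[x=south]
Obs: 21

Act: maze.move[dir=south]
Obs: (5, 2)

Act: maze.sense[dir=west]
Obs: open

Act: stack.push[x=west]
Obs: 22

Act: maze.move[dir=west]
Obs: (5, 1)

Act: maze.sense[dir=north]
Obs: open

Act: stack.push[x=north]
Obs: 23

Act: maze.move[dir=north]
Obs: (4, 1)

Act: maze.sense[dir=north]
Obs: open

Act: stack.push[x=north]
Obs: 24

Act: maze.move[dir=north]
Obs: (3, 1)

Act: maze.sense[dir=north]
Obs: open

Act: stack.push[x=north]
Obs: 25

Act: maze.move[dir=north]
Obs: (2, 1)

Act: maze.sense[dir=north]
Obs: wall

Act: maze.sense[dir=west]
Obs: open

Act: stack.push[x=west]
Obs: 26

Act: maze.move[dir=west]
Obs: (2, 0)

Act: maze.sense[dir=south]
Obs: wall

Act: maze.sense[dir=north]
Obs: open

Act: stack.push[x=north]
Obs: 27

Act: maze.move[dir=north]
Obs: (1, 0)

Act: maze.sense[dir=north]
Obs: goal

Act: maze.move[dir=north]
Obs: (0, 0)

Answer: (0, 0)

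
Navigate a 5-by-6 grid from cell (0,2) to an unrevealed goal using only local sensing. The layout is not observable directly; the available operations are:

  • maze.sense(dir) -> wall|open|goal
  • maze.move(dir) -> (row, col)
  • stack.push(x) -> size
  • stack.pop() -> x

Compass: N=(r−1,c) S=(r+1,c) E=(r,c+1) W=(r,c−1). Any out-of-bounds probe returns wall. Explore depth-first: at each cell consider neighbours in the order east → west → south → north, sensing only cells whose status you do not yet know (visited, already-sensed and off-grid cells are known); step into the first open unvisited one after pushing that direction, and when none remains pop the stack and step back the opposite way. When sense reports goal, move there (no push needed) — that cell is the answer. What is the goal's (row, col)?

// maze.sense(dir: east) -> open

// stack.push(x: east) -> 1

// maze.move(dir: east) -> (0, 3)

// maze.sense(dir: east) -> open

// stack.push(x: east) -> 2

// maze.move(dir: east) -> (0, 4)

// maze.sense(dir: east) -> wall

// maze.sense(dir: south) -> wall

// stack.pop() -> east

// maze.move(dir: west) -> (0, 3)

// maze.sense(dir: south) -> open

// stack.push(x: south) -> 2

// maze.move(dir: south) -> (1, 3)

// maze.sense(dir: west) -> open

// stack.push(x: west) -> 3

// maze.move(dir: west) -> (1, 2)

// maze.sense(dir: west) -> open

// stack.push(x: west) -> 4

// maze.move(dir: west) -> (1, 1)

// maze.sense(dir: west) -> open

// stack.push(x: west) -> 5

// maze.move(dir: west) -> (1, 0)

// maze.sense(dir: south) -> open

// stack.push(x: south) -> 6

// maze.move(dir: south) -> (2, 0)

// maze.sense(dir: east) -> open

// stack.push(x: east) -> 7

// maze.move(dir: east) -> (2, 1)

// maze.sense(dir: east) -> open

// stack.push(x: east) -> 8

// maze.move(dir: east) -> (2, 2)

// maze.sense(dir: east) -> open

// stack.push(x: east) -> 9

// maze.move(dir: east) -> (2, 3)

// maze.sense(dir: east) -> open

// stack.push(x: east) -> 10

// maze.move(dir: east) -> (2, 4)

// maze.sense(dir: east) -> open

// stack.push(x: east) -> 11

// maze.move(dir: east) -> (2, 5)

// maze.sense(dir: south) -> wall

// maze.sense(dir: north) -> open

// stack.push(x: north) -> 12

// maze.move(dir: north) -> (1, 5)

// stack.pop() -> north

// maze.move(dir: south) -> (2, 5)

// stack.pop() -> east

// maze.move(dir: west) -> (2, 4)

// maze.sense(dir: south) -> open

// stack.push(x: south) -> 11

// maze.move(dir: south) -> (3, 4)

// maze.sense(dir: west) -> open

// stack.push(x: west) -> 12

// maze.move(dir: west) -> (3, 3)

// maze.sense(dir: west) -> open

// stack.push(x: west) -> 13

// maze.move(dir: west) -> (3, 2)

// maze.sense(dir: west) -> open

// stack.push(x: west) -> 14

// maze.move(dir: west) -> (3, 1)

// maze.sense(dir: west) -> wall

// maze.sense(dir: south) -> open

// stack.push(x: south) -> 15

// maze.move(dir: south) -> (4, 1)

// maze.sense(dir: east) -> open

// stack.push(x: east) -> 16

// maze.move(dir: east) -> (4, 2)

// maze.sense(dir: east) -> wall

// stack.pop() -> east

// maze.move(dir: west) -> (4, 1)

// maze.sense(dir: west) -> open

// stack.push(x: west) -> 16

// maze.move(dir: west) -> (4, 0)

// stack.pop() -> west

// maze.move(dir: east) -> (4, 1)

// stack.pop() -> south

// maze.move(dir: north) -> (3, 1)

// stack.pop() -> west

// maze.move(dir: east) -> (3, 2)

// stack.pop() -> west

// maze.move(dir: east) -> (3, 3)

// stack.pop() -> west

// maze.move(dir: east) -> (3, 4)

// maze.sense(dir: south) -> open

// stack.push(x: south) -> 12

// maze.move(dir: south) -> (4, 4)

// maze.sense(dir: east) -> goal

// maze.move(dir: east) -> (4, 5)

Answer: (4, 5)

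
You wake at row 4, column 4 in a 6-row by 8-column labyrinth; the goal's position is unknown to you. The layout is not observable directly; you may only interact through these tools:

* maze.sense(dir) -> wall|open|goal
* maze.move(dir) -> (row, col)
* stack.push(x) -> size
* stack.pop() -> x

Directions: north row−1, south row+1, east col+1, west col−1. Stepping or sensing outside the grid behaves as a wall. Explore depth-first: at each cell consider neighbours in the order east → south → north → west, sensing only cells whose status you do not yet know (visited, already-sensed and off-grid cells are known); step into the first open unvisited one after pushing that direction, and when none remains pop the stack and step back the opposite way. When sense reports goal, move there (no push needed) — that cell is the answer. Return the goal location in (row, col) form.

> maze.sense dir→east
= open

> stack.push x→east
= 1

> maze.move dir→east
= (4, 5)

> maze.sense dir→east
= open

> stack.push x→east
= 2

> maze.move dir→east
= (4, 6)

> maze.sense dir→east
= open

> stack.push x→east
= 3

> maze.move dir→east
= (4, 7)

> maze.sense dir→south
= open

> stack.push x→south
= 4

> maze.move dir→south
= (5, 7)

> maze.sense dir→west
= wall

> stack.pop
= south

> maze.move dir→north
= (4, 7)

> maze.sense dir→north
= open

> stack.push x→north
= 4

> maze.move dir→north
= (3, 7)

> maze.sense dir→north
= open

> stack.push x→north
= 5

> maze.move dir→north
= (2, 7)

> maze.sense dir→north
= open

> stack.push x→north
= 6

> maze.move dir→north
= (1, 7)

> maze.sense dir→north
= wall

> maze.sense dir→west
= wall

> stack.pop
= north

> maze.move dir→south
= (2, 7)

> maze.sense dir→west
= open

> stack.push x→west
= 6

> maze.move dir→west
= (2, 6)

> maze.sense dir→south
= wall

> maze.sense dir→west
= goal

> maze.move dir→west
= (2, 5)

Answer: (2, 5)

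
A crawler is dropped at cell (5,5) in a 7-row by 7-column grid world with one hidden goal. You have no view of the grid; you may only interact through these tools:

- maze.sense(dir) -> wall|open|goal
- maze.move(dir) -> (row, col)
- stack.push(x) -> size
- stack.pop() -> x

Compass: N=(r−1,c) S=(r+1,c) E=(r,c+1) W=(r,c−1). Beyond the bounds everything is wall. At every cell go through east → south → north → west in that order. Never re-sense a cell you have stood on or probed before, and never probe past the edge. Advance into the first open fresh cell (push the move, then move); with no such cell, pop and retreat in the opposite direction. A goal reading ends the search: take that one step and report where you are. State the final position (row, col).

Act: sense[dir=east]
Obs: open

Act: push[x=east]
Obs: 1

Act: move[dir=east]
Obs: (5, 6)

Act: sense[dir=south]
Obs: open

Act: push[x=south]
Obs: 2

Act: move[dir=south]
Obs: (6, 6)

Act: sense[dir=west]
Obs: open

Act: push[x=west]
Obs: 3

Act: move[dir=west]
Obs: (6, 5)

Act: sense[dir=west]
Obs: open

Act: push[x=west]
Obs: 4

Act: move[dir=west]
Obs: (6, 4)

Act: sense[dir=north]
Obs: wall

Act: sense[dir=west]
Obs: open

Act: push[x=west]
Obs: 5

Act: move[dir=west]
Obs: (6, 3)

Act: sense[dir=north]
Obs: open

Act: push[x=north]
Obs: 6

Act: move[dir=north]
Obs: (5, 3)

Act: sense[dir=north]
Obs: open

Act: push[x=north]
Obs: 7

Act: move[dir=north]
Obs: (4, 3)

Act: sense[dir=east]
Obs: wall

Act: sense[dir=north]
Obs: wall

Act: sense[dir=west]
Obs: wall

Act: pop[]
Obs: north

Act: move[dir=south]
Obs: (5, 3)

Act: sense[dir=west]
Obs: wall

Act: pop[]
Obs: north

Act: move[dir=south]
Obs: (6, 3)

Act: sense[dir=west]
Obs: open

Act: push[x=west]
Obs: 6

Act: move[dir=west]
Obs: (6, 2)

Act: sense[dir=west]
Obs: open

Act: push[x=west]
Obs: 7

Act: move[dir=west]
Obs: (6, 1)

Act: sense[dir=north]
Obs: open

Act: push[x=north]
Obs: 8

Act: move[dir=north]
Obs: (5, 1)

Act: sense[dir=north]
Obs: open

Act: push[x=north]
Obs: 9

Act: move[dir=north]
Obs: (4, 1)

Act: sense[dir=north]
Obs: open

Act: push[x=north]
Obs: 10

Act: move[dir=north]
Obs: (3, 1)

Act: sense[dir=east]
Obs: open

Act: push[x=east]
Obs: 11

Act: move[dir=east]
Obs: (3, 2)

Act: sense[dir=north]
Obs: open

Act: push[x=north]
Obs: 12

Act: move[dir=north]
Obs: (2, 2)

Act: sense[dir=east]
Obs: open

Act: push[x=east]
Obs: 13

Act: move[dir=east]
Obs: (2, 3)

Act: sense[dir=east]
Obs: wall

Act: sense[dir=north]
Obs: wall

Act: pop[]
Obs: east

Act: move[dir=west]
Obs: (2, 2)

Act: sense[dir=north]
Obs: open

Act: push[x=north]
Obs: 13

Act: move[dir=north]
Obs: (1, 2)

Act: sense[dir=north]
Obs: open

Act: push[x=north]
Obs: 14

Act: move[dir=north]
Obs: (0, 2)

Act: sense[dir=east]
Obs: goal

Act: move[dir=east]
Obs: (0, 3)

Answer: (0, 3)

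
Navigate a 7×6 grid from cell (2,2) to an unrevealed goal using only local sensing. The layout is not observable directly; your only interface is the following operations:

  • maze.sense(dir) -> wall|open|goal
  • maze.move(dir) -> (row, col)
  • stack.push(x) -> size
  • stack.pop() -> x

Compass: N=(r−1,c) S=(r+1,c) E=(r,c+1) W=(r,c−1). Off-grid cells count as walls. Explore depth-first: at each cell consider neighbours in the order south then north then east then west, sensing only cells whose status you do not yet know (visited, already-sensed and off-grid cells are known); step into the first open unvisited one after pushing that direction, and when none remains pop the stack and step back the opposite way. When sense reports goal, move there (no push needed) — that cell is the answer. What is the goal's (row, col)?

-> maze.sense(dir: south)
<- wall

-> maze.sense(dir: north)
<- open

-> stack.push(x: north)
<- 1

-> maze.move(dir: north)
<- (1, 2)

-> maze.sense(dir: north)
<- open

-> stack.push(x: north)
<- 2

-> maze.move(dir: north)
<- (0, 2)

-> maze.sense(dir: east)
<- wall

-> maze.sense(dir: west)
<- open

-> stack.push(x: west)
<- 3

-> maze.move(dir: west)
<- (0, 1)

-> maze.sense(dir: south)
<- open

-> stack.push(x: south)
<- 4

-> maze.move(dir: south)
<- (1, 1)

-> maze.sense(dir: south)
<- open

-> stack.push(x: south)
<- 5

-> maze.move(dir: south)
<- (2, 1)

-> maze.sense(dir: south)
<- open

-> stack.push(x: south)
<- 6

-> maze.move(dir: south)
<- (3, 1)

-> maze.sense(dir: south)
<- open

-> stack.push(x: south)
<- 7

-> maze.move(dir: south)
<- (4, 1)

-> maze.sense(dir: south)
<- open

-> stack.push(x: south)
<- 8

-> maze.move(dir: south)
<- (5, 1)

-> maze.sense(dir: south)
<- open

-> stack.push(x: south)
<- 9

-> maze.move(dir: south)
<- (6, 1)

-> maze.sense(dir: east)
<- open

-> stack.push(x: east)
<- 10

-> maze.move(dir: east)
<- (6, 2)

-> maze.sense(dir: north)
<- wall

-> maze.sense(dir: east)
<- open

-> stack.push(x: east)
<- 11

-> maze.move(dir: east)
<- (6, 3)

-> maze.sense(dir: north)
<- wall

-> maze.sense(dir: east)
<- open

-> stack.push(x: east)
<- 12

-> maze.move(dir: east)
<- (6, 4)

-> maze.sense(dir: north)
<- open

-> stack.push(x: north)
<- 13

-> maze.move(dir: north)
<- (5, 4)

-> maze.sense(dir: north)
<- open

-> stack.push(x: north)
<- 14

-> maze.move(dir: north)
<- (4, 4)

-> maze.sense(dir: north)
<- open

-> stack.push(x: north)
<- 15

-> maze.move(dir: north)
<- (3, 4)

-> maze.sense(dir: north)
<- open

-> stack.push(x: north)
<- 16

-> maze.move(dir: north)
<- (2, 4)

-> maze.sense(dir: north)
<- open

-> stack.push(x: north)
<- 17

-> maze.move(dir: north)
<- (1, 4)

-> maze.sense(dir: north)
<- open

-> stack.push(x: north)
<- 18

-> maze.move(dir: north)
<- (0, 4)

-> maze.sense(dir: east)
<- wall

-> stack.pop()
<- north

-> maze.move(dir: south)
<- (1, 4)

-> maze.sense(dir: east)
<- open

-> stack.push(x: east)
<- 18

-> maze.move(dir: east)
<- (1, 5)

-> maze.sense(dir: south)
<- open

-> stack.push(x: south)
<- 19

-> maze.move(dir: south)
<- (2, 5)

-> maze.sense(dir: south)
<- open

-> stack.push(x: south)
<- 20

-> maze.move(dir: south)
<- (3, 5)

-> maze.sense(dir: south)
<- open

-> stack.push(x: south)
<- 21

-> maze.move(dir: south)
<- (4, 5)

-> maze.sense(dir: south)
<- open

-> stack.push(x: south)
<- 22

-> maze.move(dir: south)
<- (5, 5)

-> maze.sense(dir: south)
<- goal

-> maze.move(dir: south)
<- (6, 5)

Answer: (6, 5)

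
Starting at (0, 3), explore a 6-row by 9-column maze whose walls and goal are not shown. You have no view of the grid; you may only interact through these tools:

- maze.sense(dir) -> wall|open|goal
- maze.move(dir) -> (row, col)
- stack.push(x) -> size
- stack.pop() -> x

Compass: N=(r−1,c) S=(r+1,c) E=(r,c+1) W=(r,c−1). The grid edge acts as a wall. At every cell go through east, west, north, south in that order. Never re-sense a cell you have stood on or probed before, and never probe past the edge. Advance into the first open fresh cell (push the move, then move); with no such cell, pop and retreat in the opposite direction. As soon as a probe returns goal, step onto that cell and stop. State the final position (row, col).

> sense dir='east'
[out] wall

> sense dir='west'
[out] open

> push x='west'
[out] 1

> move dir='west'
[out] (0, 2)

> sense dir='west'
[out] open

> push x='west'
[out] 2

> move dir='west'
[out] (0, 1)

> sense dir='west'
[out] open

> push x='west'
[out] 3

> move dir='west'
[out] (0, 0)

> sense dir='south'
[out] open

> push x='south'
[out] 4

> move dir='south'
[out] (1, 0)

> sense dir='east'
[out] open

> push x='east'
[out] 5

> move dir='east'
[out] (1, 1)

> sense dir='east'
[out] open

> push x='east'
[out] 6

> move dir='east'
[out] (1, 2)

> sense dir='east'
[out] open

> push x='east'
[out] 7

> move dir='east'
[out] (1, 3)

> sense dir='east'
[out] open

> push x='east'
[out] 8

> move dir='east'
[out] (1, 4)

> sense dir='east'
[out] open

> push x='east'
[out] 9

> move dir='east'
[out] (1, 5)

> sense dir='east'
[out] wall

> sense dir='north'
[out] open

> push x='north'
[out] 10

> move dir='north'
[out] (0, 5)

> sense dir='east'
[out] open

> push x='east'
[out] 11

> move dir='east'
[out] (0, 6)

> sense dir='east'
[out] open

> push x='east'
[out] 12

> move dir='east'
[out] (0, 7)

> sense dir='east'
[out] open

> push x='east'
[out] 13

> move dir='east'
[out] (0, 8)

> sense dir='south'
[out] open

> push x='south'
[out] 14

> move dir='south'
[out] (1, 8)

> sense dir='west'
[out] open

> push x='west'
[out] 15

> move dir='west'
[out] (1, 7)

> sense dir='south'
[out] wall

> pop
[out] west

> move dir='east'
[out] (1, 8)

> sense dir='south'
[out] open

> push x='south'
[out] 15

> move dir='south'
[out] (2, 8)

> sense dir='south'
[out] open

> push x='south'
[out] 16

> move dir='south'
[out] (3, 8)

> sense dir='west'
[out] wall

> sense dir='south'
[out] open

> push x='south'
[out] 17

> move dir='south'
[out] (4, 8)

> sense dir='west'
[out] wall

> sense dir='south'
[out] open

> push x='south'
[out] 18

> move dir='south'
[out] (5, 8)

> sense dir='west'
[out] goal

> move dir='west'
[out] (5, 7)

Answer: (5, 7)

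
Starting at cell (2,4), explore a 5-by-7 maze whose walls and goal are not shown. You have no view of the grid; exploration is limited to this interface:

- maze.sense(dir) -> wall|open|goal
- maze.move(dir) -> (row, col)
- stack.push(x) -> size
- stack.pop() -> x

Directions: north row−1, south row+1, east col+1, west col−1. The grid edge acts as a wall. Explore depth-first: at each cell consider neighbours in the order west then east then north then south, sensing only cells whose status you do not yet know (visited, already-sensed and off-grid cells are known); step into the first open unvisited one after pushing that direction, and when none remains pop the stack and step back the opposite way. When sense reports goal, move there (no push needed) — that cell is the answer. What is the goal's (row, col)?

I use maze.sense with dir='west', : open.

I try stack.push with x='west', which returns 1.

Invoking maze.move with dir='west', : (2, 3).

Then maze.sense with dir='west', : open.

Using stack.push with x='west', and observe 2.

Using maze.move with dir='west', — result: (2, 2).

Then maze.sense with dir='west', and observe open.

I call stack.push with x='west', and see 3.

I try maze.move with dir='west', — result: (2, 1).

Then maze.sense with dir='west', which returns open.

Calling stack.push with x='west', and see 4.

Next I call maze.move with dir='west', : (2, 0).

Invoking maze.sense with dir='north', yielding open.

Invoking stack.push with x='north', yielding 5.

Using maze.move with dir='north', and see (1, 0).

Calling maze.sense with dir='east', giving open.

Calling stack.push with x='east', — result: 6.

Now I run maze.move with dir='east', : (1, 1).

Then maze.sense with dir='east', : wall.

I call maze.sense with dir='north', which returns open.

Invoking stack.push with x='north', yielding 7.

I invoke maze.move with dir='north', → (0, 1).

I invoke maze.sense with dir='west', which returns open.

I call stack.push with x='west', giving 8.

Next I call maze.move with dir='west', giving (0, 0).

I call stack.pop(), yielding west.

Next I call maze.move with dir='east', and see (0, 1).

I use maze.sense with dir='east', — result: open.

I try stack.push with x='east', yielding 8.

Calling maze.move with dir='east', and get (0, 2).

Now I run maze.sense with dir='east', yielding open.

I call stack.push with x='east', which returns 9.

Calling maze.move with dir='east', and get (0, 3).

I run maze.sense with dir='east', which returns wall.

I use maze.sense with dir='south', — result: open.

Using stack.push with x='south', and get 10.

I try maze.move with dir='south', — result: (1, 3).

Calling maze.sense with dir='east', and see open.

I call stack.push with x='east', — result: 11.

I try maze.move with dir='east', giving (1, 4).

Next I call maze.sense with dir='east', and observe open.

Using stack.push with x='east', giving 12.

I run maze.move with dir='east', : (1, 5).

I call maze.sense with dir='east', and observe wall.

Using maze.sense with dir='north', and see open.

I call stack.push with x='north', and observe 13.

Using maze.move with dir='north', : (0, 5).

Invoking maze.sense with dir='east', and observe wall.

I use stack.pop(), and see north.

Next I call maze.move with dir='south', and observe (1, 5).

I try maze.sense with dir='south', which returns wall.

Using stack.pop, and see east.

I use maze.move with dir='west', and observe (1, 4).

Using stack.pop, : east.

Calling maze.move with dir='west', and observe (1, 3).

I use stack.pop(), and get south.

Next I call maze.move with dir='north', and get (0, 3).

I run stack.pop, yielding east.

Now I run maze.move with dir='west', yielding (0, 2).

Using stack.pop(), yielding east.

Using maze.move with dir='west', — result: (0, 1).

I run stack.pop, and see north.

Then maze.move with dir='south', which returns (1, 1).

Then stack.pop(), which returns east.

I call maze.move with dir='west', → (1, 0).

I try stack.pop, → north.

Now I run maze.move with dir='south', giving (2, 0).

Using maze.sense with dir='south', — result: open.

I invoke stack.push with x='south', : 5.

Next I call maze.move with dir='south', — result: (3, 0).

Next I call maze.sense with dir='east', : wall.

Invoking maze.sense with dir='south', which returns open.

Then stack.push with x='south', which returns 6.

Next I call maze.move with dir='south', and get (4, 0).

Using maze.sense with dir='east', — result: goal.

I run maze.move with dir='east', yielding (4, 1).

Answer: (4, 1)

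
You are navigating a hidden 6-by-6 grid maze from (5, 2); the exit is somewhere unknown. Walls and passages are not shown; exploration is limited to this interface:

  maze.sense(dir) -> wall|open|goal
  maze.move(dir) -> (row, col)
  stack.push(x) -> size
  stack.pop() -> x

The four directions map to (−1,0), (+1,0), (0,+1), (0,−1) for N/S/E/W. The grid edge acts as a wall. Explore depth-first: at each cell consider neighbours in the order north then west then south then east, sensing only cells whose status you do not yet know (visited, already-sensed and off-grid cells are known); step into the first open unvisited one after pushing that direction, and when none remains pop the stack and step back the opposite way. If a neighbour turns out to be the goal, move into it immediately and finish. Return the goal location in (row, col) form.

Step: maze.sense[north]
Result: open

Step: stack.push[north]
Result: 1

Step: maze.move[north]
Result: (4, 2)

Step: maze.sense[north]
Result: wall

Step: maze.sense[west]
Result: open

Step: stack.push[west]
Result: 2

Step: maze.move[west]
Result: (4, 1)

Step: maze.sense[north]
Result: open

Step: stack.push[north]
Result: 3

Step: maze.move[north]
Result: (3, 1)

Step: maze.sense[north]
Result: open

Step: stack.push[north]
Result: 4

Step: maze.move[north]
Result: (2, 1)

Step: maze.sense[north]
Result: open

Step: stack.push[north]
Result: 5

Step: maze.move[north]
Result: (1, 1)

Step: maze.sense[north]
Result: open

Step: stack.push[north]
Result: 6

Step: maze.move[north]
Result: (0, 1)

Step: maze.sense[west]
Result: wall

Step: maze.sense[east]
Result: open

Step: stack.push[east]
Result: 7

Step: maze.move[east]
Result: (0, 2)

Step: maze.sense[south]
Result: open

Step: stack.push[south]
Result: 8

Step: maze.move[south]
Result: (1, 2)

Step: maze.sense[south]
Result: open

Step: stack.push[south]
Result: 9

Step: maze.move[south]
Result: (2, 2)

Step: maze.sense[east]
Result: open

Step: stack.push[east]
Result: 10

Step: maze.move[east]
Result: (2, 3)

Step: maze.sense[north]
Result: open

Step: stack.push[north]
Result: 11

Step: maze.move[north]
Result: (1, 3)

Step: maze.sense[north]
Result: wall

Step: maze.sense[east]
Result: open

Step: stack.push[east]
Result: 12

Step: maze.move[east]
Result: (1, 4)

Step: maze.sense[north]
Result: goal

Step: maze.move[north]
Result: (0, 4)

Answer: (0, 4)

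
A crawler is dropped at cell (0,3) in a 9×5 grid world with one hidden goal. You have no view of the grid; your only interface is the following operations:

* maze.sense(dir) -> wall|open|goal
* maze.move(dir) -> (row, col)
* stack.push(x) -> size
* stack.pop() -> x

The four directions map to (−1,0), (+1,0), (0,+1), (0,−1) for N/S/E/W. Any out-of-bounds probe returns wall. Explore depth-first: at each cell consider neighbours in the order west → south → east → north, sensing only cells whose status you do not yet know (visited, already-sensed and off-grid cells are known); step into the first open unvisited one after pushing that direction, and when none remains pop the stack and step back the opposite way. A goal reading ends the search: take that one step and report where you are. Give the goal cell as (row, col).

// 1. sense(dir=west) == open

// 2. push(x=west) == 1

// 3. move(dir=west) == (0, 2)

// 4. sense(dir=west) == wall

// 5. sense(dir=south) == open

// 6. push(x=south) == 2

// 7. move(dir=south) == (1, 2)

// 8. sense(dir=west) == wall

// 9. sense(dir=south) == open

// 10. push(x=south) == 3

// 11. move(dir=south) == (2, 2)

// 12. sense(dir=west) == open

// 13. push(x=west) == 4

// 14. move(dir=west) == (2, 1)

// 15. sense(dir=west) == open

// 16. push(x=west) == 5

// 17. move(dir=west) == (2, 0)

// 18. sense(dir=south) == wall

// 19. sense(dir=north) == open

// 20. push(x=north) == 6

// 21. move(dir=north) == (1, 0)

// 22. sense(dir=north) == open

// 23. push(x=north) == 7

// 24. move(dir=north) == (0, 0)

// 25. pop() == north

// 26. move(dir=south) == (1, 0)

// 27. pop() == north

// 28. move(dir=south) == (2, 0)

// 29. pop() == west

// 30. move(dir=east) == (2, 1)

// 31. sense(dir=south) == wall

// 32. pop() == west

// 33. move(dir=east) == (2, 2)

// 34. sense(dir=south) == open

// 35. push(x=south) == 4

// 36. move(dir=south) == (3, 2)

// 37. sense(dir=south) == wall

// 38. sense(dir=east) == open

// 39. push(x=east) == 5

// 40. move(dir=east) == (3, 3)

// 41. sense(dir=south) == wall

// 42. sense(dir=east) == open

// 43. push(x=east) == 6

// 44. move(dir=east) == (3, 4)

// 45. sense(dir=south) == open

// 46. push(x=south) == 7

// 47. move(dir=south) == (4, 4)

// 48. sense(dir=south) == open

// 49. push(x=south) == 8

// 50. move(dir=south) == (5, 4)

// 51. sense(dir=west) == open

// 52. push(x=west) == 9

// 53. move(dir=west) == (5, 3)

// 54. sense(dir=west) == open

// 55. push(x=west) == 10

// 56. move(dir=west) == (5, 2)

// 57. sense(dir=west) == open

// 58. push(x=west) == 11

// 59. move(dir=west) == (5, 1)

// 60. sense(dir=west) == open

// 61. push(x=west) == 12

// 62. move(dir=west) == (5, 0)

// 63. sense(dir=south) == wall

// 64. sense(dir=north) == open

// 65. push(x=north) == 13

// 66. move(dir=north) == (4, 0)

// 67. sense(dir=east) == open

// 68. push(x=east) == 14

// 69. move(dir=east) == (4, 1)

// 70. pop() == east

// 71. move(dir=west) == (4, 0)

// 72. pop() == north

// 73. move(dir=south) == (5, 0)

// 74. pop() == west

// 75. move(dir=east) == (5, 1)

// 76. sense(dir=south) == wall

// 77. pop() == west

// 78. move(dir=east) == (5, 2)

// 79. sense(dir=south) == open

// 80. push(x=south) == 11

// 81. move(dir=south) == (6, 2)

// 82. sense(dir=south) == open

// 83. push(x=south) == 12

// 84. move(dir=south) == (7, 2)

// 85. sense(dir=west) == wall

// 86. sense(dir=south) == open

// 87. push(x=south) == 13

// 88. move(dir=south) == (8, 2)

// 89. sense(dir=west) == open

// 90. push(x=west) == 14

// 91. move(dir=west) == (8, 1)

// 92. sense(dir=west) == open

// 93. push(x=west) == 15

// 94. move(dir=west) == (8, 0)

// 95. sense(dir=north) == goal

// 96. move(dir=north) == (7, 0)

Answer: (7, 0)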